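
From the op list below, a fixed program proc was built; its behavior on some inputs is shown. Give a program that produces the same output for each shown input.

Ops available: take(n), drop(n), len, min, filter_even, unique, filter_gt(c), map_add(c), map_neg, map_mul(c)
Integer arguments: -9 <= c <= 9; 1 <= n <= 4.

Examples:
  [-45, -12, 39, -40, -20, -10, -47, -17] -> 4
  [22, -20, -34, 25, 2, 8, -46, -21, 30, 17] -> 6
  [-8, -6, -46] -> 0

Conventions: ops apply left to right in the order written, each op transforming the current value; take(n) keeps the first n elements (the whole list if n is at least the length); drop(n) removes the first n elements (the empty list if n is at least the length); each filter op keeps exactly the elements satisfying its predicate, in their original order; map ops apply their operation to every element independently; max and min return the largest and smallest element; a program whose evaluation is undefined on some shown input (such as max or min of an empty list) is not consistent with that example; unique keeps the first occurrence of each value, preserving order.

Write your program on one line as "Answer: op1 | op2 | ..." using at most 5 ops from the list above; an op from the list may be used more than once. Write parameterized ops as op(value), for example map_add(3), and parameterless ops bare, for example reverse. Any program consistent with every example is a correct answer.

map_add(3) | drop(4) | map_add(2) | len

Check, running the answer program on each example:
  [-45, -12, 39, -40, -20, -10, -47, -17] -> [-42, -9, 42, -37, -17, -7, -44, -14] -> [-17, -7, -44, -14] -> [-15, -5, -42, -12] -> 4
  [22, -20, -34, 25, 2, 8, -46, -21, 30, 17] -> [25, -17, -31, 28, 5, 11, -43, -18, 33, 20] -> [5, 11, -43, -18, 33, 20] -> [7, 13, -41, -16, 35, 22] -> 6
  [-8, -6, -46] -> [-5, -3, -43] -> [] -> [] -> 0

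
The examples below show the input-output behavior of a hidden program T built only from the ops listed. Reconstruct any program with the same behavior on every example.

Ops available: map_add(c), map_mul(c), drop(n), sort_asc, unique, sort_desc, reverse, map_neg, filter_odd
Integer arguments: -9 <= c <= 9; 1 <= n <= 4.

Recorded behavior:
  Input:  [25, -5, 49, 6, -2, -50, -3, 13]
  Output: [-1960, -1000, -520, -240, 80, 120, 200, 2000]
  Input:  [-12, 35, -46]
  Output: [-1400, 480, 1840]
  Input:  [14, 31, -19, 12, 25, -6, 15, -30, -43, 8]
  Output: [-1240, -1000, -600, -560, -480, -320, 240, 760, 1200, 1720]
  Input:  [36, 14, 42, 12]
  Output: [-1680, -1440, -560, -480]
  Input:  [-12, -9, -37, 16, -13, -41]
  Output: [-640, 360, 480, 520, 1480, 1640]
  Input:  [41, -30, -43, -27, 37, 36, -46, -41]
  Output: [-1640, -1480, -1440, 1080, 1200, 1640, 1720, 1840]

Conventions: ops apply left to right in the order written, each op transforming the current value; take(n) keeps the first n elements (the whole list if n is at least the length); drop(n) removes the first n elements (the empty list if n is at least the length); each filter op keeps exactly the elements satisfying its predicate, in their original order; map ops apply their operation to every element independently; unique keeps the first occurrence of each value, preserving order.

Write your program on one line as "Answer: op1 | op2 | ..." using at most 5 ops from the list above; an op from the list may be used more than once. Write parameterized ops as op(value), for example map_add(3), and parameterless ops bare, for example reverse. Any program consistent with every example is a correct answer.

map_mul(-5) | sort_desc | map_mul(8) | reverse

Check, running the answer program on each example:
  [25, -5, 49, 6, -2, -50, -3, 13] -> [-125, 25, -245, -30, 10, 250, 15, -65] -> [250, 25, 15, 10, -30, -65, -125, -245] -> [2000, 200, 120, 80, -240, -520, -1000, -1960] -> [-1960, -1000, -520, -240, 80, 120, 200, 2000]
  [-12, 35, -46] -> [60, -175, 230] -> [230, 60, -175] -> [1840, 480, -1400] -> [-1400, 480, 1840]
  [14, 31, -19, 12, 25, -6, 15, -30, -43, 8] -> [-70, -155, 95, -60, -125, 30, -75, 150, 215, -40] -> [215, 150, 95, 30, -40, -60, -70, -75, -125, -155] -> [1720, 1200, 760, 240, -320, -480, -560, -600, -1000, -1240] -> [-1240, -1000, -600, -560, -480, -320, 240, 760, 1200, 1720]
  [36, 14, 42, 12] -> [-180, -70, -210, -60] -> [-60, -70, -180, -210] -> [-480, -560, -1440, -1680] -> [-1680, -1440, -560, -480]
  [-12, -9, -37, 16, -13, -41] -> [60, 45, 185, -80, 65, 205] -> [205, 185, 65, 60, 45, -80] -> [1640, 1480, 520, 480, 360, -640] -> [-640, 360, 480, 520, 1480, 1640]
  [41, -30, -43, -27, 37, 36, -46, -41] -> [-205, 150, 215, 135, -185, -180, 230, 205] -> [230, 215, 205, 150, 135, -180, -185, -205] -> [1840, 1720, 1640, 1200, 1080, -1440, -1480, -1640] -> [-1640, -1480, -1440, 1080, 1200, 1640, 1720, 1840]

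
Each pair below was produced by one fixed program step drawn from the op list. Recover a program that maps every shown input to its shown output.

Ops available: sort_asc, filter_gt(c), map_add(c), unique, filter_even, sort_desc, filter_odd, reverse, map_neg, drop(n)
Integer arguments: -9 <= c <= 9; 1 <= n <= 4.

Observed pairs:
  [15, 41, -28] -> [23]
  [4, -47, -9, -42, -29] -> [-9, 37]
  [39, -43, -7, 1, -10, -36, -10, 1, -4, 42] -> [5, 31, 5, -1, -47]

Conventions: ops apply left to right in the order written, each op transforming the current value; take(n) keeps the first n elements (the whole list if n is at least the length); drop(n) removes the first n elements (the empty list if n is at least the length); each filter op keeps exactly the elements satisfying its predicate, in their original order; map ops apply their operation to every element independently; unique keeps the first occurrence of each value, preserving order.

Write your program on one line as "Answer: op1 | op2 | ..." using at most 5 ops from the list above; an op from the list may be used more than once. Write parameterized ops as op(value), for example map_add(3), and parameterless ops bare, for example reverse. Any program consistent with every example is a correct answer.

map_neg | reverse | filter_even | map_add(-5) | reverse

Check, running the answer program on each example:
  [15, 41, -28] -> [-15, -41, 28] -> [28, -41, -15] -> [28] -> [23] -> [23]
  [4, -47, -9, -42, -29] -> [-4, 47, 9, 42, 29] -> [29, 42, 9, 47, -4] -> [42, -4] -> [37, -9] -> [-9, 37]
  [39, -43, -7, 1, -10, -36, -10, 1, -4, 42] -> [-39, 43, 7, -1, 10, 36, 10, -1, 4, -42] -> [-42, 4, -1, 10, 36, 10, -1, 7, 43, -39] -> [-42, 4, 10, 36, 10] -> [-47, -1, 5, 31, 5] -> [5, 31, 5, -1, -47]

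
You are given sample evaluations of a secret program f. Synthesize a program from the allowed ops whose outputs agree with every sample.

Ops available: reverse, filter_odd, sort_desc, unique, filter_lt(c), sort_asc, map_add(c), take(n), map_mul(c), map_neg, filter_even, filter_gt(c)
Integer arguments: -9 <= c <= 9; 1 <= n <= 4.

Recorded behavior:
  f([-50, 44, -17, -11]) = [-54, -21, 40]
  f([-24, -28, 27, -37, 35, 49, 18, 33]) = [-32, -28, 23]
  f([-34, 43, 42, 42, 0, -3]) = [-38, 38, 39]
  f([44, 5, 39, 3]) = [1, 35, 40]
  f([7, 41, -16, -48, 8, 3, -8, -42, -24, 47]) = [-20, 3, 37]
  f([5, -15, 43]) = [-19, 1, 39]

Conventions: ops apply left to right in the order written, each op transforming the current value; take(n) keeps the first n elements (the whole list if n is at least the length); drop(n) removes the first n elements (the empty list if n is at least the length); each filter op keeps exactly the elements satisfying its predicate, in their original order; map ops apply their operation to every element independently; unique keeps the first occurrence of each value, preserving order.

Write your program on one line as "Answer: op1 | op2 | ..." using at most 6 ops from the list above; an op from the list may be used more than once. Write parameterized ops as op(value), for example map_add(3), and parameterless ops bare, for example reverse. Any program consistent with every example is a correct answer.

unique | map_add(5) | take(3) | sort_asc | map_add(-9)

Check, running the answer program on each example:
  [-50, 44, -17, -11] -> [-50, 44, -17, -11] -> [-45, 49, -12, -6] -> [-45, 49, -12] -> [-45, -12, 49] -> [-54, -21, 40]
  [-24, -28, 27, -37, 35, 49, 18, 33] -> [-24, -28, 27, -37, 35, 49, 18, 33] -> [-19, -23, 32, -32, 40, 54, 23, 38] -> [-19, -23, 32] -> [-23, -19, 32] -> [-32, -28, 23]
  [-34, 43, 42, 42, 0, -3] -> [-34, 43, 42, 0, -3] -> [-29, 48, 47, 5, 2] -> [-29, 48, 47] -> [-29, 47, 48] -> [-38, 38, 39]
  [44, 5, 39, 3] -> [44, 5, 39, 3] -> [49, 10, 44, 8] -> [49, 10, 44] -> [10, 44, 49] -> [1, 35, 40]
  [7, 41, -16, -48, 8, 3, -8, -42, -24, 47] -> [7, 41, -16, -48, 8, 3, -8, -42, -24, 47] -> [12, 46, -11, -43, 13, 8, -3, -37, -19, 52] -> [12, 46, -11] -> [-11, 12, 46] -> [-20, 3, 37]
  [5, -15, 43] -> [5, -15, 43] -> [10, -10, 48] -> [10, -10, 48] -> [-10, 10, 48] -> [-19, 1, 39]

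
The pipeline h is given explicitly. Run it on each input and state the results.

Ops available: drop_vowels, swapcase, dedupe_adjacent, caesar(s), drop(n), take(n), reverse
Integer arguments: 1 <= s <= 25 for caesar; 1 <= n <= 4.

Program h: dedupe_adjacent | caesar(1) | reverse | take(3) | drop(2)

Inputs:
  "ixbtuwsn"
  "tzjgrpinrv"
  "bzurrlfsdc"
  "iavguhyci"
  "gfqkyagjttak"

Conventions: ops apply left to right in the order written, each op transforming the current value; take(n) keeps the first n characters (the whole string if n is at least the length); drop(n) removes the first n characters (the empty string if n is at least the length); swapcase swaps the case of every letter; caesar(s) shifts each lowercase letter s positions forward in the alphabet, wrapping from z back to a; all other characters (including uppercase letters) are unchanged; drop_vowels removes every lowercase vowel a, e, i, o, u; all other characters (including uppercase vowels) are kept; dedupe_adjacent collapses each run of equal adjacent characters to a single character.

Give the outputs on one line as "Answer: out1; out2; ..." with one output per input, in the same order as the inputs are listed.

"x"; "o"; "t"; "z"; "u"

Execution, op by op:
  "ixbtuwsn" -> "ixbtuwsn" -> "jycuvxto" -> "otxvucyj" -> "otx" -> "x"
  "tzjgrpinrv" -> "tzjgrpinrv" -> "uakhsqjosw" -> "wsojqshkau" -> "wso" -> "o"
  "bzurrlfsdc" -> "bzurlfsdc" -> "cavsmgted" -> "detgmsvac" -> "det" -> "t"
  "iavguhyci" -> "iavguhyci" -> "jbwhvizdj" -> "jdzivhwbj" -> "jdz" -> "z"
  "gfqkyagjttak" -> "gfqkyagjtak" -> "hgrlzbhkubl" -> "lbukhbzlrgh" -> "lbu" -> "u"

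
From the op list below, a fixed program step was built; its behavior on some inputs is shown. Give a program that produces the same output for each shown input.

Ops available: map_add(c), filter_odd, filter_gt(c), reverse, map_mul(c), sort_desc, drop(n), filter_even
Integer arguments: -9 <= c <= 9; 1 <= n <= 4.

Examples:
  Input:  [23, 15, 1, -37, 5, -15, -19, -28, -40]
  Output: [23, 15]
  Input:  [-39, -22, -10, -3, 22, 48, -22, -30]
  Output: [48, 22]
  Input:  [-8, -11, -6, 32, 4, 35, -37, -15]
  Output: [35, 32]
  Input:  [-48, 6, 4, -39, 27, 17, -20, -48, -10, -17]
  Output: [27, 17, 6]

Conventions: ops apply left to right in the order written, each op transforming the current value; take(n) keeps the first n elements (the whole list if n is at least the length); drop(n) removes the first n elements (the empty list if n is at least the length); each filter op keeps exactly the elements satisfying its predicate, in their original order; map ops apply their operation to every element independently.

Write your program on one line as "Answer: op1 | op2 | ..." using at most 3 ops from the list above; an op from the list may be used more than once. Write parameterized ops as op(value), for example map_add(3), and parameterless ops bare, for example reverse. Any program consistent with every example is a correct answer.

filter_gt(-5) | sort_desc | filter_gt(5)

Check, running the answer program on each example:
  [23, 15, 1, -37, 5, -15, -19, -28, -40] -> [23, 15, 1, 5] -> [23, 15, 5, 1] -> [23, 15]
  [-39, -22, -10, -3, 22, 48, -22, -30] -> [-3, 22, 48] -> [48, 22, -3] -> [48, 22]
  [-8, -11, -6, 32, 4, 35, -37, -15] -> [32, 4, 35] -> [35, 32, 4] -> [35, 32]
  [-48, 6, 4, -39, 27, 17, -20, -48, -10, -17] -> [6, 4, 27, 17] -> [27, 17, 6, 4] -> [27, 17, 6]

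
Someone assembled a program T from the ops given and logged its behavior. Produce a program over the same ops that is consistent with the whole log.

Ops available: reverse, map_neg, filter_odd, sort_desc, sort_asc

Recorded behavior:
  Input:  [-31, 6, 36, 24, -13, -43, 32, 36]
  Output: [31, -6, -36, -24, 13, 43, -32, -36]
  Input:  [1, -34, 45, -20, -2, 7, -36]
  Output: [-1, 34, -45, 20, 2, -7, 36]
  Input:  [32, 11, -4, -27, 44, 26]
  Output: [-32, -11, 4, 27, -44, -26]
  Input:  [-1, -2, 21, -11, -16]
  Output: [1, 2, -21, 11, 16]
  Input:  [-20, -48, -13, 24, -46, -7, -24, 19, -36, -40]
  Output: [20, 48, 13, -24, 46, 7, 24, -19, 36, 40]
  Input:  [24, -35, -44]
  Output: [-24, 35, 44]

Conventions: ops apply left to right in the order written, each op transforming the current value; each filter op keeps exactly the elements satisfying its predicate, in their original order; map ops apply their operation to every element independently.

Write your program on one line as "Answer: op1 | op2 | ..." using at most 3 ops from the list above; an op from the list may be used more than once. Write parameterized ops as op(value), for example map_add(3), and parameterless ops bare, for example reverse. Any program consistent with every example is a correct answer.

reverse | map_neg | reverse

Check, running the answer program on each example:
  [-31, 6, 36, 24, -13, -43, 32, 36] -> [36, 32, -43, -13, 24, 36, 6, -31] -> [-36, -32, 43, 13, -24, -36, -6, 31] -> [31, -6, -36, -24, 13, 43, -32, -36]
  [1, -34, 45, -20, -2, 7, -36] -> [-36, 7, -2, -20, 45, -34, 1] -> [36, -7, 2, 20, -45, 34, -1] -> [-1, 34, -45, 20, 2, -7, 36]
  [32, 11, -4, -27, 44, 26] -> [26, 44, -27, -4, 11, 32] -> [-26, -44, 27, 4, -11, -32] -> [-32, -11, 4, 27, -44, -26]
  [-1, -2, 21, -11, -16] -> [-16, -11, 21, -2, -1] -> [16, 11, -21, 2, 1] -> [1, 2, -21, 11, 16]
  [-20, -48, -13, 24, -46, -7, -24, 19, -36, -40] -> [-40, -36, 19, -24, -7, -46, 24, -13, -48, -20] -> [40, 36, -19, 24, 7, 46, -24, 13, 48, 20] -> [20, 48, 13, -24, 46, 7, 24, -19, 36, 40]
  [24, -35, -44] -> [-44, -35, 24] -> [44, 35, -24] -> [-24, 35, 44]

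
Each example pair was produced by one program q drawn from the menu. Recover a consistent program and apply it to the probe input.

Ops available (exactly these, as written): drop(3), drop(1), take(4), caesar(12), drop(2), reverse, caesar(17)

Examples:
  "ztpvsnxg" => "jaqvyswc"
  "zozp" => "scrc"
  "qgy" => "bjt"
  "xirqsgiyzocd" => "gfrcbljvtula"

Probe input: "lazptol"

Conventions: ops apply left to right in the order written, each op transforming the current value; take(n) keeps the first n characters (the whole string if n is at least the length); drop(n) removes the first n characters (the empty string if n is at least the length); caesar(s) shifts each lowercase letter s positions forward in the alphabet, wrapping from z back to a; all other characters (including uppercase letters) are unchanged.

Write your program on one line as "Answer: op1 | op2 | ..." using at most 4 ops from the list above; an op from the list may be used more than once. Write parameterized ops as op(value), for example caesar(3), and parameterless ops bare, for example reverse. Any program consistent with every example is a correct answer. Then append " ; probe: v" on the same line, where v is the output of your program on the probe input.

reverse | caesar(12) | caesar(17) ; probe: "orwscdo"

Check, running the answer program on each example:
  "ztpvsnxg" -> "gxnsvptz" -> "sjzehbfl" -> "jaqvyswc"
  "zozp" -> "pzoz" -> "blal" -> "scrc"
  "qgy" -> "ygq" -> "ksc" -> "bjt"
  "xirqsgiyzocd" -> "dcozyigsqrix" -> "poalkusecduj" -> "gfrcbljvtula"
  probe: "lazptol" -> "lotpzal" -> "xafblmx" -> "orwscdo"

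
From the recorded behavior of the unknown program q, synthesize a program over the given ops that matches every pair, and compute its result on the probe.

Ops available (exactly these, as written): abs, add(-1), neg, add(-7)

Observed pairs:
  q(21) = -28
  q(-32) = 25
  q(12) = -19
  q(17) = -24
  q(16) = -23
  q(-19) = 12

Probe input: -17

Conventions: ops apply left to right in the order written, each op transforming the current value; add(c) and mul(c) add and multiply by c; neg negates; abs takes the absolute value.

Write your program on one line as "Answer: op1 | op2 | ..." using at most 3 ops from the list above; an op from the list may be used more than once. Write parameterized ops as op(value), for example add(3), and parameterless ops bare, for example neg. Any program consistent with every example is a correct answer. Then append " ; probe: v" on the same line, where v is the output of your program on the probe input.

neg | add(-7) ; probe: 10

Check, running the answer program on each example:
  21 -> -21 -> -28
  -32 -> 32 -> 25
  12 -> -12 -> -19
  17 -> -17 -> -24
  16 -> -16 -> -23
  -19 -> 19 -> 12
  probe: -17 -> 17 -> 10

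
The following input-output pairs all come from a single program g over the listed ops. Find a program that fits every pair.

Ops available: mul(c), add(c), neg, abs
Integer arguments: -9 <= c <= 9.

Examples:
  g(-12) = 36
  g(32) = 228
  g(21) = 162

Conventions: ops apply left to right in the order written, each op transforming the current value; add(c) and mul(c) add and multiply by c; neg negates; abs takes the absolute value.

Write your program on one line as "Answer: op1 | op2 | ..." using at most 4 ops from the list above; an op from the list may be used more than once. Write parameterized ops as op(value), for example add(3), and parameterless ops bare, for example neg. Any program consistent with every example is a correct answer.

neg | add(-6) | mul(6) | abs

Check, running the answer program on each example:
  -12 -> 12 -> 6 -> 36 -> 36
  32 -> -32 -> -38 -> -228 -> 228
  21 -> -21 -> -27 -> -162 -> 162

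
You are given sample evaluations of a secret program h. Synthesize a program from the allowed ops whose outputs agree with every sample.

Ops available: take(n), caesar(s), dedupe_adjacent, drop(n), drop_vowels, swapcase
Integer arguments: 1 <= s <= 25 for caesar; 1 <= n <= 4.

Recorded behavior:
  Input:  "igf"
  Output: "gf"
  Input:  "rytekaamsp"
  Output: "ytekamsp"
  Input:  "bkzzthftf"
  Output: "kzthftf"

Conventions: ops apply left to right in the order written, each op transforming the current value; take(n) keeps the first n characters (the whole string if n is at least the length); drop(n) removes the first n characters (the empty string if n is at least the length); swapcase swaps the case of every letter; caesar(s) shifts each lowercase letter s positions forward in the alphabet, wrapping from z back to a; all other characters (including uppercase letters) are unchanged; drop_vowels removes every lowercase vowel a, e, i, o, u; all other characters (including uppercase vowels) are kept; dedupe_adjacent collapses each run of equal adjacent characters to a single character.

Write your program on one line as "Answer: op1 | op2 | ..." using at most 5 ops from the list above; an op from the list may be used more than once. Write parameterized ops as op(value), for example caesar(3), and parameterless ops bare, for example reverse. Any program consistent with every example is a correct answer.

drop(1) | swapcase | dedupe_adjacent | swapcase

Check, running the answer program on each example:
  "igf" -> "gf" -> "GF" -> "GF" -> "gf"
  "rytekaamsp" -> "ytekaamsp" -> "YTEKAAMSP" -> "YTEKAMSP" -> "ytekamsp"
  "bkzzthftf" -> "kzzthftf" -> "KZZTHFTF" -> "KZTHFTF" -> "kzthftf"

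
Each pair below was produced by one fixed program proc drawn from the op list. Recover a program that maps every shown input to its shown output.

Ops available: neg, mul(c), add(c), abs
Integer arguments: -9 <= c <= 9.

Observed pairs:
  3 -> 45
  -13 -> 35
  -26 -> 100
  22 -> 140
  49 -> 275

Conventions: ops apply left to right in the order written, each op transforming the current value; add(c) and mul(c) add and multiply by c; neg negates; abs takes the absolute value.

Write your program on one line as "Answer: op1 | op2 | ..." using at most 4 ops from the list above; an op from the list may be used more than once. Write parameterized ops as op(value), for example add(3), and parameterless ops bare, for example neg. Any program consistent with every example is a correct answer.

add(6) | abs | mul(5)

Check, running the answer program on each example:
  3 -> 9 -> 9 -> 45
  -13 -> -7 -> 7 -> 35
  -26 -> -20 -> 20 -> 100
  22 -> 28 -> 28 -> 140
  49 -> 55 -> 55 -> 275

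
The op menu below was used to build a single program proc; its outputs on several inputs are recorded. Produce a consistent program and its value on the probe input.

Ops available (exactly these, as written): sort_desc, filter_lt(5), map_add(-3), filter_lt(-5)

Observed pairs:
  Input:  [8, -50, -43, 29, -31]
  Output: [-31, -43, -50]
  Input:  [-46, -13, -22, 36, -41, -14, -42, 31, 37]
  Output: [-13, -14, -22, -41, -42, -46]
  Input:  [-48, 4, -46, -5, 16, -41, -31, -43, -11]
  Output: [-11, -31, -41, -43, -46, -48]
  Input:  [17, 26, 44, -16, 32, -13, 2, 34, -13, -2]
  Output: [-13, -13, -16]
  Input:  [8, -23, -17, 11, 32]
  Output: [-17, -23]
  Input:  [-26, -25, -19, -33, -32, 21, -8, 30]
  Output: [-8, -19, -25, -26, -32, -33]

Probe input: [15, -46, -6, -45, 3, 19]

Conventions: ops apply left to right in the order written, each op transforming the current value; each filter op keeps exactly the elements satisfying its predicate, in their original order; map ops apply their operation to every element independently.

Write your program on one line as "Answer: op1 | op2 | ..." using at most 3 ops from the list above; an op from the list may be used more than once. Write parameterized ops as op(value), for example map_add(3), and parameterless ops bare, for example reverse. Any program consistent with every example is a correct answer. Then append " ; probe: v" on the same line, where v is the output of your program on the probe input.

filter_lt(-5) | sort_desc ; probe: [-6, -45, -46]

Check, running the answer program on each example:
  [8, -50, -43, 29, -31] -> [-50, -43, -31] -> [-31, -43, -50]
  [-46, -13, -22, 36, -41, -14, -42, 31, 37] -> [-46, -13, -22, -41, -14, -42] -> [-13, -14, -22, -41, -42, -46]
  [-48, 4, -46, -5, 16, -41, -31, -43, -11] -> [-48, -46, -41, -31, -43, -11] -> [-11, -31, -41, -43, -46, -48]
  [17, 26, 44, -16, 32, -13, 2, 34, -13, -2] -> [-16, -13, -13] -> [-13, -13, -16]
  [8, -23, -17, 11, 32] -> [-23, -17] -> [-17, -23]
  [-26, -25, -19, -33, -32, 21, -8, 30] -> [-26, -25, -19, -33, -32, -8] -> [-8, -19, -25, -26, -32, -33]
  probe: [15, -46, -6, -45, 3, 19] -> [-46, -6, -45] -> [-6, -45, -46]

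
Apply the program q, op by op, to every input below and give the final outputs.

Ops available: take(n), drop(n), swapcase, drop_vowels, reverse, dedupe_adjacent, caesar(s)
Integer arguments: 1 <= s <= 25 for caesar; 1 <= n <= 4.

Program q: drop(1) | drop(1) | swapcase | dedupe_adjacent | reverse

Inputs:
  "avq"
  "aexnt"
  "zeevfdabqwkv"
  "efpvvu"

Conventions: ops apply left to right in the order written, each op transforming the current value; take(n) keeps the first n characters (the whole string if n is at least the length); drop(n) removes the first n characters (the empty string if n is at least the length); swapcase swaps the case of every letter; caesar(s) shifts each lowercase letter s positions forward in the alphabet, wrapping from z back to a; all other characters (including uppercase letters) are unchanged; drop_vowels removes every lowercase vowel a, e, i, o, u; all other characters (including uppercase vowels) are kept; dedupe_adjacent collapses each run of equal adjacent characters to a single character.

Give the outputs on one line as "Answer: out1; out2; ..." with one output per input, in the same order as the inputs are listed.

Execution, op by op:
  "avq" -> "vq" -> "q" -> "Q" -> "Q" -> "Q"
  "aexnt" -> "exnt" -> "xnt" -> "XNT" -> "XNT" -> "TNX"
  "zeevfdabqwkv" -> "eevfdabqwkv" -> "evfdabqwkv" -> "EVFDABQWKV" -> "EVFDABQWKV" -> "VKWQBADFVE"
  "efpvvu" -> "fpvvu" -> "pvvu" -> "PVVU" -> "PVU" -> "UVP"

"Q"; "TNX"; "VKWQBADFVE"; "UVP"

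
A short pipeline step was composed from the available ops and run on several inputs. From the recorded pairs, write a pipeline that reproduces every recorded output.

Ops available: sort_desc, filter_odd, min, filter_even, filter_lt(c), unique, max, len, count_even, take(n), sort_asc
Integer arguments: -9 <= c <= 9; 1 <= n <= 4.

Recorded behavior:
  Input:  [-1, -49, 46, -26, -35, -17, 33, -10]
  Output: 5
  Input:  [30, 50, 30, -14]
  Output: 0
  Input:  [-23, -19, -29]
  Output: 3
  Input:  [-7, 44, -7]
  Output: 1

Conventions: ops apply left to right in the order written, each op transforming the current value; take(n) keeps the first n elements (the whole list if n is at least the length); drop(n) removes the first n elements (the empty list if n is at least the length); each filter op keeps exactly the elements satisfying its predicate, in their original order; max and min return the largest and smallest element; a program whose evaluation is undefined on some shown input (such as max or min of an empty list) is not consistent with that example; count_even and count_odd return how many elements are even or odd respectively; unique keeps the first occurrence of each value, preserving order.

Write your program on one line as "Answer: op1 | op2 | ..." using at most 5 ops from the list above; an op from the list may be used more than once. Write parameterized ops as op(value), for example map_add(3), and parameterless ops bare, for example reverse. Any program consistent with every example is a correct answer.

sort_asc | filter_odd | unique | len

Check, running the answer program on each example:
  [-1, -49, 46, -26, -35, -17, 33, -10] -> [-49, -35, -26, -17, -10, -1, 33, 46] -> [-49, -35, -17, -1, 33] -> [-49, -35, -17, -1, 33] -> 5
  [30, 50, 30, -14] -> [-14, 30, 30, 50] -> [] -> [] -> 0
  [-23, -19, -29] -> [-29, -23, -19] -> [-29, -23, -19] -> [-29, -23, -19] -> 3
  [-7, 44, -7] -> [-7, -7, 44] -> [-7, -7] -> [-7] -> 1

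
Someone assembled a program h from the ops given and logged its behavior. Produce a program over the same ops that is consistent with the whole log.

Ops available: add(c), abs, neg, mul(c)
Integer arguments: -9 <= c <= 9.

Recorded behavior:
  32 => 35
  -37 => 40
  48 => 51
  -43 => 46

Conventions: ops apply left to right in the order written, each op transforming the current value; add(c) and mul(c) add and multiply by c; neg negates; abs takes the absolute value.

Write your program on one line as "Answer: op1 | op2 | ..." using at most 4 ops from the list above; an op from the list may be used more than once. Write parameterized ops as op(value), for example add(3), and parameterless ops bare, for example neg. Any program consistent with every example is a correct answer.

abs | add(-2) | add(5)

Check, running the answer program on each example:
  32 -> 32 -> 30 -> 35
  -37 -> 37 -> 35 -> 40
  48 -> 48 -> 46 -> 51
  -43 -> 43 -> 41 -> 46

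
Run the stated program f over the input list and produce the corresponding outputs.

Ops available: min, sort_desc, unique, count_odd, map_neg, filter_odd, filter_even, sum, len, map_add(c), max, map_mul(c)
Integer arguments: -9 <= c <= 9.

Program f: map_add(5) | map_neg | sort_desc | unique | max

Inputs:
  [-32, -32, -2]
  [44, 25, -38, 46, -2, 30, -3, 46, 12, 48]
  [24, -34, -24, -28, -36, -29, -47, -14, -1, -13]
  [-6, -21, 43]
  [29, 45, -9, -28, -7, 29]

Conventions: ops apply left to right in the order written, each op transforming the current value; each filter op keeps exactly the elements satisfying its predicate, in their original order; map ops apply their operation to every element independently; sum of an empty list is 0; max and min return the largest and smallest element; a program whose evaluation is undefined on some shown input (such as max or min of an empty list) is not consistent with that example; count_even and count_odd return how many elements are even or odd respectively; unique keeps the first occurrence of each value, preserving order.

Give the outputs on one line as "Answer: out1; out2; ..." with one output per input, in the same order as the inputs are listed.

27; 33; 42; 16; 23

Execution, op by op:
  [-32, -32, -2] -> [-27, -27, 3] -> [27, 27, -3] -> [27, 27, -3] -> [27, -3] -> 27
  [44, 25, -38, 46, -2, 30, -3, 46, 12, 48] -> [49, 30, -33, 51, 3, 35, 2, 51, 17, 53] -> [-49, -30, 33, -51, -3, -35, -2, -51, -17, -53] -> [33, -2, -3, -17, -30, -35, -49, -51, -51, -53] -> [33, -2, -3, -17, -30, -35, -49, -51, -53] -> 33
  [24, -34, -24, -28, -36, -29, -47, -14, -1, -13] -> [29, -29, -19, -23, -31, -24, -42, -9, 4, -8] -> [-29, 29, 19, 23, 31, 24, 42, 9, -4, 8] -> [42, 31, 29, 24, 23, 19, 9, 8, -4, -29] -> [42, 31, 29, 24, 23, 19, 9, 8, -4, -29] -> 42
  [-6, -21, 43] -> [-1, -16, 48] -> [1, 16, -48] -> [16, 1, -48] -> [16, 1, -48] -> 16
  [29, 45, -9, -28, -7, 29] -> [34, 50, -4, -23, -2, 34] -> [-34, -50, 4, 23, 2, -34] -> [23, 4, 2, -34, -34, -50] -> [23, 4, 2, -34, -50] -> 23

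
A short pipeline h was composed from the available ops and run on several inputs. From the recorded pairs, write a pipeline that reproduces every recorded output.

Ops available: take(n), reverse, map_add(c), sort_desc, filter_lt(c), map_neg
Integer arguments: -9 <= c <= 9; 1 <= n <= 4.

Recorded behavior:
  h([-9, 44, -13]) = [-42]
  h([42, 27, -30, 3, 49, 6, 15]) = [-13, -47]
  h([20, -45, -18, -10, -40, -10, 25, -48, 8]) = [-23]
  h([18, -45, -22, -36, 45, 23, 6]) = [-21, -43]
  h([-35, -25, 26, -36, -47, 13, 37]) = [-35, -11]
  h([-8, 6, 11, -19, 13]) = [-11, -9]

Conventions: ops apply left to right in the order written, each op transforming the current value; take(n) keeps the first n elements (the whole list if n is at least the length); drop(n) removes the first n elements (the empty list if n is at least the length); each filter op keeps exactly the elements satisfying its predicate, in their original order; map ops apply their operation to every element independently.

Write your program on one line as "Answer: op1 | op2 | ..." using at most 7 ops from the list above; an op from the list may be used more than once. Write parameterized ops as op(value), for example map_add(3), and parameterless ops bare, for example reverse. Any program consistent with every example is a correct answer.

reverse | map_neg | map_add(4) | take(3) | map_add(-2) | filter_lt(-8)

Check, running the answer program on each example:
  [-9, 44, -13] -> [-13, 44, -9] -> [13, -44, 9] -> [17, -40, 13] -> [17, -40, 13] -> [15, -42, 11] -> [-42]
  [42, 27, -30, 3, 49, 6, 15] -> [15, 6, 49, 3, -30, 27, 42] -> [-15, -6, -49, -3, 30, -27, -42] -> [-11, -2, -45, 1, 34, -23, -38] -> [-11, -2, -45] -> [-13, -4, -47] -> [-13, -47]
  [20, -45, -18, -10, -40, -10, 25, -48, 8] -> [8, -48, 25, -10, -40, -10, -18, -45, 20] -> [-8, 48, -25, 10, 40, 10, 18, 45, -20] -> [-4, 52, -21, 14, 44, 14, 22, 49, -16] -> [-4, 52, -21] -> [-6, 50, -23] -> [-23]
  [18, -45, -22, -36, 45, 23, 6] -> [6, 23, 45, -36, -22, -45, 18] -> [-6, -23, -45, 36, 22, 45, -18] -> [-2, -19, -41, 40, 26, 49, -14] -> [-2, -19, -41] -> [-4, -21, -43] -> [-21, -43]
  [-35, -25, 26, -36, -47, 13, 37] -> [37, 13, -47, -36, 26, -25, -35] -> [-37, -13, 47, 36, -26, 25, 35] -> [-33, -9, 51, 40, -22, 29, 39] -> [-33, -9, 51] -> [-35, -11, 49] -> [-35, -11]
  [-8, 6, 11, -19, 13] -> [13, -19, 11, 6, -8] -> [-13, 19, -11, -6, 8] -> [-9, 23, -7, -2, 12] -> [-9, 23, -7] -> [-11, 21, -9] -> [-11, -9]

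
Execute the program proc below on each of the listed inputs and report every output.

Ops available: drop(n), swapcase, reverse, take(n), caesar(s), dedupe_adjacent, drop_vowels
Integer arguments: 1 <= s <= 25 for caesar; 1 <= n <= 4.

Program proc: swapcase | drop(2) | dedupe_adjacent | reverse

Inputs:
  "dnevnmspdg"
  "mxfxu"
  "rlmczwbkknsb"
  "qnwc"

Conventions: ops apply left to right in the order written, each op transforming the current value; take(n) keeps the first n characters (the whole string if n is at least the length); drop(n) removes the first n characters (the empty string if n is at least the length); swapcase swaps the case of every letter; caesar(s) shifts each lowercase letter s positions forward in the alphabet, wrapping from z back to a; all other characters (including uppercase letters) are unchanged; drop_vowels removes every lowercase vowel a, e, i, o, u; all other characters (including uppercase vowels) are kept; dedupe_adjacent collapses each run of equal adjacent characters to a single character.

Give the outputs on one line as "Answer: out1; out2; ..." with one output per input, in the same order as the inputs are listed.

"GDPSMNVE"; "UXF"; "BSNKBWZCM"; "CW"

Execution, op by op:
  "dnevnmspdg" -> "DNEVNMSPDG" -> "EVNMSPDG" -> "EVNMSPDG" -> "GDPSMNVE"
  "mxfxu" -> "MXFXU" -> "FXU" -> "FXU" -> "UXF"
  "rlmczwbkknsb" -> "RLMCZWBKKNSB" -> "MCZWBKKNSB" -> "MCZWBKNSB" -> "BSNKBWZCM"
  "qnwc" -> "QNWC" -> "WC" -> "WC" -> "CW"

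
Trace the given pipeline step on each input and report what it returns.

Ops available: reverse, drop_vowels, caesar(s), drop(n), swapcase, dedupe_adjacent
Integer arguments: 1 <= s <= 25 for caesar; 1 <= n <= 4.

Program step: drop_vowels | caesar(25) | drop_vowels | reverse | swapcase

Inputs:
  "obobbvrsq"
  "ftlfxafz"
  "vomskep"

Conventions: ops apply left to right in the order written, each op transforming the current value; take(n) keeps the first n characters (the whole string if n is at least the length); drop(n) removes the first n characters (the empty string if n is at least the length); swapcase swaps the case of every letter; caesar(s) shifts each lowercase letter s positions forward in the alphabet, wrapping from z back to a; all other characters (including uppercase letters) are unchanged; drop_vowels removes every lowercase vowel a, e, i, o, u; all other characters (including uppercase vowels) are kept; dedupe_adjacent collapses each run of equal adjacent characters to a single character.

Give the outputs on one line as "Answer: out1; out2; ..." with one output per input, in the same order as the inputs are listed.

Execution, op by op:
  "obobbvrsq" -> "bbbvrsq" -> "aaauqrp" -> "qrp" -> "prq" -> "PRQ"
  "ftlfxafz" -> "ftlfxfz" -> "eskewey" -> "skwy" -> "ywks" -> "YWKS"
  "vomskep" -> "vmskp" -> "ulrjo" -> "lrj" -> "jrl" -> "JRL"

"PRQ"; "YWKS"; "JRL"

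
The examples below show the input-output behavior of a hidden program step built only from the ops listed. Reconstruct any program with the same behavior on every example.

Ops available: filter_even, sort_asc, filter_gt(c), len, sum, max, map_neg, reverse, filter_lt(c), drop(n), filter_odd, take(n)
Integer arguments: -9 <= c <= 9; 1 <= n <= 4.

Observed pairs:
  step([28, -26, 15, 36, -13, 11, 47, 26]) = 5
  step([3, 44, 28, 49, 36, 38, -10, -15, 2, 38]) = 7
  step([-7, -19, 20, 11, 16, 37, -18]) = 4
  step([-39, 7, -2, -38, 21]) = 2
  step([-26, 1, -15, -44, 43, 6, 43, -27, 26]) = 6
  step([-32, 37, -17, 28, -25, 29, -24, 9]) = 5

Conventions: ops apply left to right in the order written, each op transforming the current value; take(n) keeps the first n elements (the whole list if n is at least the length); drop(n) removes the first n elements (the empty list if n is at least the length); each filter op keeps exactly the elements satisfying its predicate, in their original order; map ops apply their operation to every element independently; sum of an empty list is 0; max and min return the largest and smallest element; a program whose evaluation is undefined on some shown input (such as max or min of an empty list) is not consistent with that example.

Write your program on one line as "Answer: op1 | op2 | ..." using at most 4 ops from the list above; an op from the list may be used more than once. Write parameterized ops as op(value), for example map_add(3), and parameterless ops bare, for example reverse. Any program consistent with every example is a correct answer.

reverse | drop(3) | len

Check, running the answer program on each example:
  [28, -26, 15, 36, -13, 11, 47, 26] -> [26, 47, 11, -13, 36, 15, -26, 28] -> [-13, 36, 15, -26, 28] -> 5
  [3, 44, 28, 49, 36, 38, -10, -15, 2, 38] -> [38, 2, -15, -10, 38, 36, 49, 28, 44, 3] -> [-10, 38, 36, 49, 28, 44, 3] -> 7
  [-7, -19, 20, 11, 16, 37, -18] -> [-18, 37, 16, 11, 20, -19, -7] -> [11, 20, -19, -7] -> 4
  [-39, 7, -2, -38, 21] -> [21, -38, -2, 7, -39] -> [7, -39] -> 2
  [-26, 1, -15, -44, 43, 6, 43, -27, 26] -> [26, -27, 43, 6, 43, -44, -15, 1, -26] -> [6, 43, -44, -15, 1, -26] -> 6
  [-32, 37, -17, 28, -25, 29, -24, 9] -> [9, -24, 29, -25, 28, -17, 37, -32] -> [-25, 28, -17, 37, -32] -> 5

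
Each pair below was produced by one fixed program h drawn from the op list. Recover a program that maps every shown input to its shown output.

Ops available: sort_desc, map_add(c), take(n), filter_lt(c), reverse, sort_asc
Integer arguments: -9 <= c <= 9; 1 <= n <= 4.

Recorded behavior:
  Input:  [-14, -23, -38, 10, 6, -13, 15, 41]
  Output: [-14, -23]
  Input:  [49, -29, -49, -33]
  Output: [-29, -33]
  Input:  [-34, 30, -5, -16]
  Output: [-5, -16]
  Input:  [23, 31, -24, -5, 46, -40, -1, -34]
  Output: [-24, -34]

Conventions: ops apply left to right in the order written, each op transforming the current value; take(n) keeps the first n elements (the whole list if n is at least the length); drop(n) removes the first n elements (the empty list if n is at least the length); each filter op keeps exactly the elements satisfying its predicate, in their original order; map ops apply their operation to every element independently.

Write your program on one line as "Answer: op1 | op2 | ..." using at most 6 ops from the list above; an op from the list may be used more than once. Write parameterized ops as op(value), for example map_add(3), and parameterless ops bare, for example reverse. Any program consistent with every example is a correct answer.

sort_desc | sort_asc | take(3) | sort_desc | take(2)

Check, running the answer program on each example:
  [-14, -23, -38, 10, 6, -13, 15, 41] -> [41, 15, 10, 6, -13, -14, -23, -38] -> [-38, -23, -14, -13, 6, 10, 15, 41] -> [-38, -23, -14] -> [-14, -23, -38] -> [-14, -23]
  [49, -29, -49, -33] -> [49, -29, -33, -49] -> [-49, -33, -29, 49] -> [-49, -33, -29] -> [-29, -33, -49] -> [-29, -33]
  [-34, 30, -5, -16] -> [30, -5, -16, -34] -> [-34, -16, -5, 30] -> [-34, -16, -5] -> [-5, -16, -34] -> [-5, -16]
  [23, 31, -24, -5, 46, -40, -1, -34] -> [46, 31, 23, -1, -5, -24, -34, -40] -> [-40, -34, -24, -5, -1, 23, 31, 46] -> [-40, -34, -24] -> [-24, -34, -40] -> [-24, -34]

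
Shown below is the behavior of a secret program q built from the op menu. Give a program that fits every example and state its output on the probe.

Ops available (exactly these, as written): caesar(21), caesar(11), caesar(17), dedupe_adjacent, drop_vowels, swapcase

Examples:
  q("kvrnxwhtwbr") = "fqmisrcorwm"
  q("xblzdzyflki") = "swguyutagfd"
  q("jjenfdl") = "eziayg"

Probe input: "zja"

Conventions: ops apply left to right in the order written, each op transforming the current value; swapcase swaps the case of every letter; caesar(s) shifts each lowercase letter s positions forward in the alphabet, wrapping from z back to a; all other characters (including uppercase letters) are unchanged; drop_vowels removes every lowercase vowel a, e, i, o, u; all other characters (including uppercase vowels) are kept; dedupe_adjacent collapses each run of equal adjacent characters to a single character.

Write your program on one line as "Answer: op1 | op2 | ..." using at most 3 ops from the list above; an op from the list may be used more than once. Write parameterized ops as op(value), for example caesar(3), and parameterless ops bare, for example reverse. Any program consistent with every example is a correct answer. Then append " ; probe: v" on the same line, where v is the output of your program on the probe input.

dedupe_adjacent | caesar(21) ; probe: "uev"

Check, running the answer program on each example:
  "kvrnxwhtwbr" -> "kvrnxwhtwbr" -> "fqmisrcorwm"
  "xblzdzyflki" -> "xblzdzyflki" -> "swguyutagfd"
  "jjenfdl" -> "jenfdl" -> "eziayg"
  probe: "zja" -> "zja" -> "uev"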